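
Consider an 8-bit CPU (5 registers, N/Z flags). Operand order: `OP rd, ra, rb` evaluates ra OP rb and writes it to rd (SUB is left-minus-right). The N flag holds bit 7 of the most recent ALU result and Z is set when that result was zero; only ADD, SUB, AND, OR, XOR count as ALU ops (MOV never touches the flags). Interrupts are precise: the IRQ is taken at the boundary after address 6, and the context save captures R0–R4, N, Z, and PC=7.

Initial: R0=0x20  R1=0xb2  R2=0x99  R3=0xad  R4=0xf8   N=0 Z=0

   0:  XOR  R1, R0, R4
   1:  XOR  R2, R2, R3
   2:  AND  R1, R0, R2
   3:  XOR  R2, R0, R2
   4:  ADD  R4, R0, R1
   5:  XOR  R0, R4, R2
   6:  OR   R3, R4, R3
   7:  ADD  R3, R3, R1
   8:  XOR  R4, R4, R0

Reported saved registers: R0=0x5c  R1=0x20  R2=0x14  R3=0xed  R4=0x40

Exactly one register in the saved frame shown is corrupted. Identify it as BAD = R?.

BAD = R0

after  0: R0=0x20 R1=0xd8 R2=0x99 R3=0xad R4=0xf8  N=1 Z=0
after  1: R0=0x20 R1=0xd8 R2=0x34 R3=0xad R4=0xf8  N=0 Z=0
after  2: R0=0x20 R1=0x20 R2=0x34 R3=0xad R4=0xf8  N=0 Z=0
after  3: R0=0x20 R1=0x20 R2=0x14 R3=0xad R4=0xf8  N=0 Z=0
after  4: R0=0x20 R1=0x20 R2=0x14 R3=0xad R4=0x40  N=0 Z=0
after  5: R0=0x54 R1=0x20 R2=0x14 R3=0xad R4=0x40  N=0 Z=0
after  6: R0=0x54 R1=0x20 R2=0x14 R3=0xed R4=0x40  N=1 Z=0
-- IRQ taken; context saved, return-PC = 7 --
mismatch: R0: reported 0x5c vs actual 0x54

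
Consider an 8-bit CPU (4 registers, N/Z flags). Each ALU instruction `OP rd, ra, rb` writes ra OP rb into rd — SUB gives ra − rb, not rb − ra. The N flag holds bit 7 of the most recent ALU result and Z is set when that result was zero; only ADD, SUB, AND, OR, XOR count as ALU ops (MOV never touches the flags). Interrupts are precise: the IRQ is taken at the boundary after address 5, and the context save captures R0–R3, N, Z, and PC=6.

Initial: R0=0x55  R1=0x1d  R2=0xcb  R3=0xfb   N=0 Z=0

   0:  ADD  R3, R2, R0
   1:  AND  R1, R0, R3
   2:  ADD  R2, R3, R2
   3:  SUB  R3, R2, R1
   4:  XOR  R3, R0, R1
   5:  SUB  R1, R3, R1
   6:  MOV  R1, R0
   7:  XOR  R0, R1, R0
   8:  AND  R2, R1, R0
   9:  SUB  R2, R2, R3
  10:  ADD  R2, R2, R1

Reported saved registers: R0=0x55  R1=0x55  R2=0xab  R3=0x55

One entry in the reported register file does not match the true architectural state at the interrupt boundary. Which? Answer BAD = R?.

after  0: R0=0x55 R1=0x1d R2=0xcb R3=0x20  N=0 Z=0
after  1: R0=0x55 R1=0x00 R2=0xcb R3=0x20  N=0 Z=1
after  2: R0=0x55 R1=0x00 R2=0xeb R3=0x20  N=1 Z=0
after  3: R0=0x55 R1=0x00 R2=0xeb R3=0xeb  N=1 Z=0
after  4: R0=0x55 R1=0x00 R2=0xeb R3=0x55  N=0 Z=0
after  5: R0=0x55 R1=0x55 R2=0xeb R3=0x55  N=0 Z=0
-- IRQ taken; context saved, return-PC = 6 --
mismatch: R2: reported 0xab vs actual 0xeb

BAD = R2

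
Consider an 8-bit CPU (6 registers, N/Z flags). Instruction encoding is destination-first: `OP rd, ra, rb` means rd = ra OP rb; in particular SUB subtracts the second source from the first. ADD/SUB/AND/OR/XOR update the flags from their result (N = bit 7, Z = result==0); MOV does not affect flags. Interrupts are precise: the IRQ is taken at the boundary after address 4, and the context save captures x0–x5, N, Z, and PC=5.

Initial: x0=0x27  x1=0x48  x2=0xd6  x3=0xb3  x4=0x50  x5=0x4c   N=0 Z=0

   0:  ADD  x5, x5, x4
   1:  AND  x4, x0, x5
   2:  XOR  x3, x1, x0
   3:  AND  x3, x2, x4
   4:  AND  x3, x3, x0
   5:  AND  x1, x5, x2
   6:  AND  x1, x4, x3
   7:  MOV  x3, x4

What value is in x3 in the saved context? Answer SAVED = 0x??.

after  0: x0=0x27 x1=0x48 x2=0xd6 x3=0xb3 x4=0x50 x5=0x9c  N=1 Z=0
after  1: x0=0x27 x1=0x48 x2=0xd6 x3=0xb3 x4=0x04 x5=0x9c  N=0 Z=0
after  2: x0=0x27 x1=0x48 x2=0xd6 x3=0x6f x4=0x04 x5=0x9c  N=0 Z=0
after  3: x0=0x27 x1=0x48 x2=0xd6 x3=0x04 x4=0x04 x5=0x9c  N=0 Z=0
after  4: x0=0x27 x1=0x48 x2=0xd6 x3=0x04 x4=0x04 x5=0x9c  N=0 Z=0
-- IRQ taken; context saved, return-PC = 5 --

SAVED = 0x04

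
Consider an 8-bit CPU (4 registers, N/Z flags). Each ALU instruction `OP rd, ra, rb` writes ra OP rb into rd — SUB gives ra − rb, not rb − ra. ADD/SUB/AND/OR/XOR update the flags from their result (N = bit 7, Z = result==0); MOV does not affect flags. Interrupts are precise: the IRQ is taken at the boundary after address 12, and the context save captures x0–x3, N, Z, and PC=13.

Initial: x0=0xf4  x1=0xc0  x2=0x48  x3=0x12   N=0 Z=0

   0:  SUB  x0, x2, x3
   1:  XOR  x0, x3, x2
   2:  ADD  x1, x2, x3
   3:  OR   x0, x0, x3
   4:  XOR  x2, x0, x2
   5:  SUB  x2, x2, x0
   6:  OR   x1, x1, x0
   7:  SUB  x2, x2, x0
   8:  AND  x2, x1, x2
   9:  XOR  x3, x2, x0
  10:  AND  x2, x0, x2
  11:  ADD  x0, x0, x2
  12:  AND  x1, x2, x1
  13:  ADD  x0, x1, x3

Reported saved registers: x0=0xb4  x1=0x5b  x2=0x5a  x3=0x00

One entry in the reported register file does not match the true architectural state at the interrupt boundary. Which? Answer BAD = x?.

after  0: x0=0x36 x1=0xc0 x2=0x48 x3=0x12  N=0 Z=0
after  1: x0=0x5a x1=0xc0 x2=0x48 x3=0x12  N=0 Z=0
after  2: x0=0x5a x1=0x5a x2=0x48 x3=0x12  N=0 Z=0
after  3: x0=0x5a x1=0x5a x2=0x48 x3=0x12  N=0 Z=0
after  4: x0=0x5a x1=0x5a x2=0x12 x3=0x12  N=0 Z=0
after  5: x0=0x5a x1=0x5a x2=0xb8 x3=0x12  N=1 Z=0
after  6: x0=0x5a x1=0x5a x2=0xb8 x3=0x12  N=0 Z=0
after  7: x0=0x5a x1=0x5a x2=0x5e x3=0x12  N=0 Z=0
after  8: x0=0x5a x1=0x5a x2=0x5a x3=0x12  N=0 Z=0
after  9: x0=0x5a x1=0x5a x2=0x5a x3=0x00  N=0 Z=1
after 10: x0=0x5a x1=0x5a x2=0x5a x3=0x00  N=0 Z=0
after 11: x0=0xb4 x1=0x5a x2=0x5a x3=0x00  N=1 Z=0
after 12: x0=0xb4 x1=0x5a x2=0x5a x3=0x00  N=0 Z=0
-- IRQ taken; context saved, return-PC = 13 --
mismatch: x1: reported 0x5b vs actual 0x5a

BAD = x1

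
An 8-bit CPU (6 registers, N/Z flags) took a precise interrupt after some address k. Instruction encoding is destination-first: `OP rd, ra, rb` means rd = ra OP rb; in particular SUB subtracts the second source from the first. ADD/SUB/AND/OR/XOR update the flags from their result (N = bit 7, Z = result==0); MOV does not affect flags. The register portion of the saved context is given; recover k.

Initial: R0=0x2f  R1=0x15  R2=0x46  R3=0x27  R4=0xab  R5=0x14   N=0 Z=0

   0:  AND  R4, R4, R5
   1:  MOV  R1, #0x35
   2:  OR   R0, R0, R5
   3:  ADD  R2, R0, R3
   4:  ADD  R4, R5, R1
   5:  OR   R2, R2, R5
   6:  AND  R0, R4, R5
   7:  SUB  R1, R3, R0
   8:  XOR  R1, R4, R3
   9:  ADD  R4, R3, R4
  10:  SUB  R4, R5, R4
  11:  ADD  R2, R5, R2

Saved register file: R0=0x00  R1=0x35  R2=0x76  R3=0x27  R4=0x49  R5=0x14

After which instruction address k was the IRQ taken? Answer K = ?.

after  0: R0=0x2f R1=0x15 R2=0x46 R3=0x27 R4=0x00 R5=0x14  N=0 Z=1
after  1: R0=0x2f R1=0x35 R2=0x46 R3=0x27 R4=0x00 R5=0x14  N=0 Z=1
after  2: R0=0x3f R1=0x35 R2=0x46 R3=0x27 R4=0x00 R5=0x14  N=0 Z=0
after  3: R0=0x3f R1=0x35 R2=0x66 R3=0x27 R4=0x00 R5=0x14  N=0 Z=0
after  4: R0=0x3f R1=0x35 R2=0x66 R3=0x27 R4=0x49 R5=0x14  N=0 Z=0
after  5: R0=0x3f R1=0x35 R2=0x76 R3=0x27 R4=0x49 R5=0x14  N=0 Z=0
after  6: R0=0x00 R1=0x35 R2=0x76 R3=0x27 R4=0x49 R5=0x14  N=0 Z=1
-- IRQ taken; context saved, return-PC = 7 --

K = 6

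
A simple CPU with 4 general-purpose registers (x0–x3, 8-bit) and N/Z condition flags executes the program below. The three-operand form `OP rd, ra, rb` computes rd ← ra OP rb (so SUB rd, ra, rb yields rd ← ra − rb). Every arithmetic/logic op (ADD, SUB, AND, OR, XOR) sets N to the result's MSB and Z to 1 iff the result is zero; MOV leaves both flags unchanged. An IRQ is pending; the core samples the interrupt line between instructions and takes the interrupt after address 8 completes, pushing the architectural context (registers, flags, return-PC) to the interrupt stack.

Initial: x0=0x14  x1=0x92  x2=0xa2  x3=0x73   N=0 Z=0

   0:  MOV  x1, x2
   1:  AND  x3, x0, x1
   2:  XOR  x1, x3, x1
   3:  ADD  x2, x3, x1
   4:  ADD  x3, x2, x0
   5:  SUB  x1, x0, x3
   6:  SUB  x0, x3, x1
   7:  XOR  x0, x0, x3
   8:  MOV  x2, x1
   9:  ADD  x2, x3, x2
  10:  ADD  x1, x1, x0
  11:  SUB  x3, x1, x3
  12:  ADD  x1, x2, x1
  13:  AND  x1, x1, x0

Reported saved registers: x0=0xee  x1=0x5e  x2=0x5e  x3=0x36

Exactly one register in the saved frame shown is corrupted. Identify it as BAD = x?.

BAD = x3

after  0: x0=0x14 x1=0xa2 x2=0xa2 x3=0x73  N=0 Z=0
after  1: x0=0x14 x1=0xa2 x2=0xa2 x3=0x00  N=0 Z=1
after  2: x0=0x14 x1=0xa2 x2=0xa2 x3=0x00  N=1 Z=0
after  3: x0=0x14 x1=0xa2 x2=0xa2 x3=0x00  N=1 Z=0
after  4: x0=0x14 x1=0xa2 x2=0xa2 x3=0xb6  N=1 Z=0
after  5: x0=0x14 x1=0x5e x2=0xa2 x3=0xb6  N=0 Z=0
after  6: x0=0x58 x1=0x5e x2=0xa2 x3=0xb6  N=0 Z=0
after  7: x0=0xee x1=0x5e x2=0xa2 x3=0xb6  N=1 Z=0
after  8: x0=0xee x1=0x5e x2=0x5e x3=0xb6  N=1 Z=0
-- IRQ taken; context saved, return-PC = 9 --
mismatch: x3: reported 0x36 vs actual 0xb6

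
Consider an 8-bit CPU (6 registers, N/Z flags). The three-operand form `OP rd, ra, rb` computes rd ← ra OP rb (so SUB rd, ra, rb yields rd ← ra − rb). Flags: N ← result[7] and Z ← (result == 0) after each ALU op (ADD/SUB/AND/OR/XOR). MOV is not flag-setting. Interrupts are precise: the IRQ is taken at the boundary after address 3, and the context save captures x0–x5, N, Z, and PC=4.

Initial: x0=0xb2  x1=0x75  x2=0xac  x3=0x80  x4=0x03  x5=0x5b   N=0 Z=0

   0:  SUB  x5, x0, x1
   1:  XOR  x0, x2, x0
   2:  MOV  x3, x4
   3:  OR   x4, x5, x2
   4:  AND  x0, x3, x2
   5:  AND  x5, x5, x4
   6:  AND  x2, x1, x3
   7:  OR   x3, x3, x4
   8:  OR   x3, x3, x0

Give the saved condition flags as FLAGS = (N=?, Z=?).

after  0: x0=0xb2 x1=0x75 x2=0xac x3=0x80 x4=0x03 x5=0x3d  N=0 Z=0
after  1: x0=0x1e x1=0x75 x2=0xac x3=0x80 x4=0x03 x5=0x3d  N=0 Z=0
after  2: x0=0x1e x1=0x75 x2=0xac x3=0x03 x4=0x03 x5=0x3d  N=0 Z=0
after  3: x0=0x1e x1=0x75 x2=0xac x3=0x03 x4=0xbd x5=0x3d  N=1 Z=0
-- IRQ taken; context saved, return-PC = 4 --

FLAGS = (N=1, Z=0)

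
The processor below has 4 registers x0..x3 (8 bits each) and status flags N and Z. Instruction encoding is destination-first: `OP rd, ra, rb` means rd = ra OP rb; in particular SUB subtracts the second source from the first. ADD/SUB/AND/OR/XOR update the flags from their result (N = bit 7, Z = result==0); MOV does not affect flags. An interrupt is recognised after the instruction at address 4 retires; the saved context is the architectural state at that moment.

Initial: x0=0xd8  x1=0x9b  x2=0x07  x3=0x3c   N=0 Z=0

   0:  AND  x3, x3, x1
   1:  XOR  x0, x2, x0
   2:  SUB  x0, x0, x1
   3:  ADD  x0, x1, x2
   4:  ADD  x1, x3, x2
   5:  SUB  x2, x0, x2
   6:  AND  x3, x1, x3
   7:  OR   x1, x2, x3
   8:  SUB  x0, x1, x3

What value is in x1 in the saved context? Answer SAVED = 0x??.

after  0: x0=0xd8 x1=0x9b x2=0x07 x3=0x18  N=0 Z=0
after  1: x0=0xdf x1=0x9b x2=0x07 x3=0x18  N=1 Z=0
after  2: x0=0x44 x1=0x9b x2=0x07 x3=0x18  N=0 Z=0
after  3: x0=0xa2 x1=0x9b x2=0x07 x3=0x18  N=1 Z=0
after  4: x0=0xa2 x1=0x1f x2=0x07 x3=0x18  N=0 Z=0
-- IRQ taken; context saved, return-PC = 5 --

SAVED = 0x1f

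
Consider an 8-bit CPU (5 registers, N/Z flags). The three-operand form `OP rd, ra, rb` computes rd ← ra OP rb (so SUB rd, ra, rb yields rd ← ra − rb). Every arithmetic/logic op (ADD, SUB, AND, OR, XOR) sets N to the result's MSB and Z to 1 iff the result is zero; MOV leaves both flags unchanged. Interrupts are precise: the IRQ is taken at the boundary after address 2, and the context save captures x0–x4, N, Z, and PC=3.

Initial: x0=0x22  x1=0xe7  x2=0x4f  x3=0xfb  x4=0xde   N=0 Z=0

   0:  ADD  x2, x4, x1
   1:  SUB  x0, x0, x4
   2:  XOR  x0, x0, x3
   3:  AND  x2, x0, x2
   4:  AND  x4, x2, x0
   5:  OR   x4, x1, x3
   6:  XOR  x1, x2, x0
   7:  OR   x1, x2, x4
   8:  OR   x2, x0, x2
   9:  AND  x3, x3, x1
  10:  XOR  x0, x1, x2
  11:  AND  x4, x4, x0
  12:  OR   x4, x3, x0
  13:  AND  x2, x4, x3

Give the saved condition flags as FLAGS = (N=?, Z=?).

after  0: x0=0x22 x1=0xe7 x2=0xc5 x3=0xfb x4=0xde  N=1 Z=0
after  1: x0=0x44 x1=0xe7 x2=0xc5 x3=0xfb x4=0xde  N=0 Z=0
after  2: x0=0xbf x1=0xe7 x2=0xc5 x3=0xfb x4=0xde  N=1 Z=0
-- IRQ taken; context saved, return-PC = 3 --

FLAGS = (N=1, Z=0)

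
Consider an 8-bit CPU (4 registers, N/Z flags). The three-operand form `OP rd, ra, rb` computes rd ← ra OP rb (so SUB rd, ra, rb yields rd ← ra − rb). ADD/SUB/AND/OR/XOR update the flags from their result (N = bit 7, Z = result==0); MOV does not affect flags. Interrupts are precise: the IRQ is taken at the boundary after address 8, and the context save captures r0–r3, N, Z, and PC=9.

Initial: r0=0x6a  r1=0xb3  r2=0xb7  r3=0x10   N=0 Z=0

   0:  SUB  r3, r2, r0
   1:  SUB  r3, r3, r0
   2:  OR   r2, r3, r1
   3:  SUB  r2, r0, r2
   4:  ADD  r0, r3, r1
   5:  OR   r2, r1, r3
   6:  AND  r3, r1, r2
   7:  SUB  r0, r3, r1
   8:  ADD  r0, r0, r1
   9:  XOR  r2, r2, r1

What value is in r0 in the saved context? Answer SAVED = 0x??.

SAVED = 0xb3

after  0: r0=0x6a r1=0xb3 r2=0xb7 r3=0x4d  N=0 Z=0
after  1: r0=0x6a r1=0xb3 r2=0xb7 r3=0xe3  N=1 Z=0
after  2: r0=0x6a r1=0xb3 r2=0xf3 r3=0xe3  N=1 Z=0
after  3: r0=0x6a r1=0xb3 r2=0x77 r3=0xe3  N=0 Z=0
after  4: r0=0x96 r1=0xb3 r2=0x77 r3=0xe3  N=1 Z=0
after  5: r0=0x96 r1=0xb3 r2=0xf3 r3=0xe3  N=1 Z=0
after  6: r0=0x96 r1=0xb3 r2=0xf3 r3=0xb3  N=1 Z=0
after  7: r0=0x00 r1=0xb3 r2=0xf3 r3=0xb3  N=0 Z=1
after  8: r0=0xb3 r1=0xb3 r2=0xf3 r3=0xb3  N=1 Z=0
-- IRQ taken; context saved, return-PC = 9 --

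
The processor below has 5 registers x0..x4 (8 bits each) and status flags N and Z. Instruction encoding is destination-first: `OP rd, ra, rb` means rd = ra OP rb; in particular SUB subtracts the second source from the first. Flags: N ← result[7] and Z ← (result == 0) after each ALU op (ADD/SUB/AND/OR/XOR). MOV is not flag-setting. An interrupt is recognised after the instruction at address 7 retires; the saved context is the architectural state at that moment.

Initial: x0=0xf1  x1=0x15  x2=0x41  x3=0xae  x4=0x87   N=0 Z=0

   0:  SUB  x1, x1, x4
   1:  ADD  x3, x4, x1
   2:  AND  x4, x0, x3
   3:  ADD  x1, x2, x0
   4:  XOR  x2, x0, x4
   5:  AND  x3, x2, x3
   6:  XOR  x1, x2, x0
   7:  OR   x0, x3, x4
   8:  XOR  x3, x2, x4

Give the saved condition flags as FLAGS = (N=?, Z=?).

FLAGS = (N=0, Z=0)

after  0: x0=0xf1 x1=0x8e x2=0x41 x3=0xae x4=0x87  N=1 Z=0
after  1: x0=0xf1 x1=0x8e x2=0x41 x3=0x15 x4=0x87  N=0 Z=0
after  2: x0=0xf1 x1=0x8e x2=0x41 x3=0x15 x4=0x11  N=0 Z=0
after  3: x0=0xf1 x1=0x32 x2=0x41 x3=0x15 x4=0x11  N=0 Z=0
after  4: x0=0xf1 x1=0x32 x2=0xe0 x3=0x15 x4=0x11  N=1 Z=0
after  5: x0=0xf1 x1=0x32 x2=0xe0 x3=0x00 x4=0x11  N=0 Z=1
after  6: x0=0xf1 x1=0x11 x2=0xe0 x3=0x00 x4=0x11  N=0 Z=0
after  7: x0=0x11 x1=0x11 x2=0xe0 x3=0x00 x4=0x11  N=0 Z=0
-- IRQ taken; context saved, return-PC = 8 --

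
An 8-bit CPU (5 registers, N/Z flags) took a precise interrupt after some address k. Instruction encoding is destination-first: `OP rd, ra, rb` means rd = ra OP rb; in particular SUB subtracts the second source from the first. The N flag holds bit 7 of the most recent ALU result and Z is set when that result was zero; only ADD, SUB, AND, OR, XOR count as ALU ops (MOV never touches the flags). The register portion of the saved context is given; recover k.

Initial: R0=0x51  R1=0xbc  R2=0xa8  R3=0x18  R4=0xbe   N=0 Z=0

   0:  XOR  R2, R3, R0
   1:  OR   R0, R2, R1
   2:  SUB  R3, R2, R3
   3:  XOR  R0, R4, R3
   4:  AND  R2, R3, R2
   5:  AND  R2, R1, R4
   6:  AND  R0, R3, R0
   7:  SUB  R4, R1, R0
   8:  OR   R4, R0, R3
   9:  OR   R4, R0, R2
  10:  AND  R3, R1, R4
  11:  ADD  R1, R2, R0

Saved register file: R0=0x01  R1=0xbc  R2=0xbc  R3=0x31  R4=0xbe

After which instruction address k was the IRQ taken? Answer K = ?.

K = 6

after  0: R0=0x51 R1=0xbc R2=0x49 R3=0x18 R4=0xbe  N=0 Z=0
after  1: R0=0xfd R1=0xbc R2=0x49 R3=0x18 R4=0xbe  N=1 Z=0
after  2: R0=0xfd R1=0xbc R2=0x49 R3=0x31 R4=0xbe  N=0 Z=0
after  3: R0=0x8f R1=0xbc R2=0x49 R3=0x31 R4=0xbe  N=1 Z=0
after  4: R0=0x8f R1=0xbc R2=0x01 R3=0x31 R4=0xbe  N=0 Z=0
after  5: R0=0x8f R1=0xbc R2=0xbc R3=0x31 R4=0xbe  N=1 Z=0
after  6: R0=0x01 R1=0xbc R2=0xbc R3=0x31 R4=0xbe  N=0 Z=0
-- IRQ taken; context saved, return-PC = 7 --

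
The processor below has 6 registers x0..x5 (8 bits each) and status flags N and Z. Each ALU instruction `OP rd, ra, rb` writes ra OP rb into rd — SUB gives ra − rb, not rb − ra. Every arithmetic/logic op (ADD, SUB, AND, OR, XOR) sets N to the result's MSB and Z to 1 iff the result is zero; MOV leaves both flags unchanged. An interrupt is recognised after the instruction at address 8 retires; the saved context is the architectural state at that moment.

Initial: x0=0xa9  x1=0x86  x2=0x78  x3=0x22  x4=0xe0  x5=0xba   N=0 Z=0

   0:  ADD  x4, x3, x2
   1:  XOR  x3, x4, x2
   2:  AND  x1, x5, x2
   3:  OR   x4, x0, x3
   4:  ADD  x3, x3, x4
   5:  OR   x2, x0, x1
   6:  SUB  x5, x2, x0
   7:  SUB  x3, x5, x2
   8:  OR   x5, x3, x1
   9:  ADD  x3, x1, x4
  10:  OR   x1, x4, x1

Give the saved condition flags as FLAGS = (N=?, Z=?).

after  0: x0=0xa9 x1=0x86 x2=0x78 x3=0x22 x4=0x9a x5=0xba  N=1 Z=0
after  1: x0=0xa9 x1=0x86 x2=0x78 x3=0xe2 x4=0x9a x5=0xba  N=1 Z=0
after  2: x0=0xa9 x1=0x38 x2=0x78 x3=0xe2 x4=0x9a x5=0xba  N=0 Z=0
after  3: x0=0xa9 x1=0x38 x2=0x78 x3=0xe2 x4=0xeb x5=0xba  N=1 Z=0
after  4: x0=0xa9 x1=0x38 x2=0x78 x3=0xcd x4=0xeb x5=0xba  N=1 Z=0
after  5: x0=0xa9 x1=0x38 x2=0xb9 x3=0xcd x4=0xeb x5=0xba  N=1 Z=0
after  6: x0=0xa9 x1=0x38 x2=0xb9 x3=0xcd x4=0xeb x5=0x10  N=0 Z=0
after  7: x0=0xa9 x1=0x38 x2=0xb9 x3=0x57 x4=0xeb x5=0x10  N=0 Z=0
after  8: x0=0xa9 x1=0x38 x2=0xb9 x3=0x57 x4=0xeb x5=0x7f  N=0 Z=0
-- IRQ taken; context saved, return-PC = 9 --

FLAGS = (N=0, Z=0)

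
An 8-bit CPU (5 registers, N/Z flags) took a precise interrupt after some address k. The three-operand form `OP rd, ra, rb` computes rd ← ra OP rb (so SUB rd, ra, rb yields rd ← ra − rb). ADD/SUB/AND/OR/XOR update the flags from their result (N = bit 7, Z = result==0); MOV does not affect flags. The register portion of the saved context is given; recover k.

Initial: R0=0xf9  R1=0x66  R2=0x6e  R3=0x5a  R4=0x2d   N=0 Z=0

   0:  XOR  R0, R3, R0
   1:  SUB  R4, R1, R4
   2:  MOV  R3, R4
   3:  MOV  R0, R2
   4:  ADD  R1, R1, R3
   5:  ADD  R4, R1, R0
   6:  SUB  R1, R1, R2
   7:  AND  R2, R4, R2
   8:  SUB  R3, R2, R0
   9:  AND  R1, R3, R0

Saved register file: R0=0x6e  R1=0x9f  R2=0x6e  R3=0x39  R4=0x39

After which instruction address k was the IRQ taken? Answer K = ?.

after  0: R0=0xa3 R1=0x66 R2=0x6e R3=0x5a R4=0x2d  N=1 Z=0
after  1: R0=0xa3 R1=0x66 R2=0x6e R3=0x5a R4=0x39  N=0 Z=0
after  2: R0=0xa3 R1=0x66 R2=0x6e R3=0x39 R4=0x39  N=0 Z=0
after  3: R0=0x6e R1=0x66 R2=0x6e R3=0x39 R4=0x39  N=0 Z=0
after  4: R0=0x6e R1=0x9f R2=0x6e R3=0x39 R4=0x39  N=1 Z=0
-- IRQ taken; context saved, return-PC = 5 --

K = 4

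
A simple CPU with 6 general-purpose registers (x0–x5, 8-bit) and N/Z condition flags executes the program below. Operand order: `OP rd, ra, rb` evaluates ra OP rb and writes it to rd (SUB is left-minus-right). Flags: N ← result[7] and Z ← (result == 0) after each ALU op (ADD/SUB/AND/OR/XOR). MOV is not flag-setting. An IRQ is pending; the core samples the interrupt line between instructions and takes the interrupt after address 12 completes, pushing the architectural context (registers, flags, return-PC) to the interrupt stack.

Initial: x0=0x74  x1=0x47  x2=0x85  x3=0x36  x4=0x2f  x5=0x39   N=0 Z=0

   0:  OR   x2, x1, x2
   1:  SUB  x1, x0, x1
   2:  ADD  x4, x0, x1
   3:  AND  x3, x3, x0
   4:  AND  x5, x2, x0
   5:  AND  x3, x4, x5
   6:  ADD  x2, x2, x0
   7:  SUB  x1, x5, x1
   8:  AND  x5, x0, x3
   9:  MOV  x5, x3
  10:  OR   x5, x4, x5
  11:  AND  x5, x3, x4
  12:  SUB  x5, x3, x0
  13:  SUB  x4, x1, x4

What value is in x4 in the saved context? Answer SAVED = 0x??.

SAVED = 0xa1

after  0: x0=0x74 x1=0x47 x2=0xc7 x3=0x36 x4=0x2f x5=0x39  N=1 Z=0
after  1: x0=0x74 x1=0x2d x2=0xc7 x3=0x36 x4=0x2f x5=0x39  N=0 Z=0
after  2: x0=0x74 x1=0x2d x2=0xc7 x3=0x36 x4=0xa1 x5=0x39  N=1 Z=0
after  3: x0=0x74 x1=0x2d x2=0xc7 x3=0x34 x4=0xa1 x5=0x39  N=0 Z=0
after  4: x0=0x74 x1=0x2d x2=0xc7 x3=0x34 x4=0xa1 x5=0x44  N=0 Z=0
after  5: x0=0x74 x1=0x2d x2=0xc7 x3=0x00 x4=0xa1 x5=0x44  N=0 Z=1
after  6: x0=0x74 x1=0x2d x2=0x3b x3=0x00 x4=0xa1 x5=0x44  N=0 Z=0
after  7: x0=0x74 x1=0x17 x2=0x3b x3=0x00 x4=0xa1 x5=0x44  N=0 Z=0
after  8: x0=0x74 x1=0x17 x2=0x3b x3=0x00 x4=0xa1 x5=0x00  N=0 Z=1
after  9: x0=0x74 x1=0x17 x2=0x3b x3=0x00 x4=0xa1 x5=0x00  N=0 Z=1
after 10: x0=0x74 x1=0x17 x2=0x3b x3=0x00 x4=0xa1 x5=0xa1  N=1 Z=0
after 11: x0=0x74 x1=0x17 x2=0x3b x3=0x00 x4=0xa1 x5=0x00  N=0 Z=1
after 12: x0=0x74 x1=0x17 x2=0x3b x3=0x00 x4=0xa1 x5=0x8c  N=1 Z=0
-- IRQ taken; context saved, return-PC = 13 --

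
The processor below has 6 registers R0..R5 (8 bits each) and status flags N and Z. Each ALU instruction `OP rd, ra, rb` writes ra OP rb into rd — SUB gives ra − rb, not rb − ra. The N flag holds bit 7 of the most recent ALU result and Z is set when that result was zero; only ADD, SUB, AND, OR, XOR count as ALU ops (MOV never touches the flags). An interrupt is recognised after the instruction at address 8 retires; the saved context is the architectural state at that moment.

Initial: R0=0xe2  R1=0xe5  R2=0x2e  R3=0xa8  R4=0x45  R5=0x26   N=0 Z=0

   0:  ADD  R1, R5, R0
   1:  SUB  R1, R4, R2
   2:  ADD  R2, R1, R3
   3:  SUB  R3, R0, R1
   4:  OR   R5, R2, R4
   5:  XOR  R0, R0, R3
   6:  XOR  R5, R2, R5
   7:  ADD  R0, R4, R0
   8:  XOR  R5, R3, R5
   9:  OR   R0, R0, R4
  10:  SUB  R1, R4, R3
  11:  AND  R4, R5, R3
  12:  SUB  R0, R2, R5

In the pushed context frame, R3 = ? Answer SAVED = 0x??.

after  0: R0=0xe2 R1=0x08 R2=0x2e R3=0xa8 R4=0x45 R5=0x26  N=0 Z=0
after  1: R0=0xe2 R1=0x17 R2=0x2e R3=0xa8 R4=0x45 R5=0x26  N=0 Z=0
after  2: R0=0xe2 R1=0x17 R2=0xbf R3=0xa8 R4=0x45 R5=0x26  N=1 Z=0
after  3: R0=0xe2 R1=0x17 R2=0xbf R3=0xcb R4=0x45 R5=0x26  N=1 Z=0
after  4: R0=0xe2 R1=0x17 R2=0xbf R3=0xcb R4=0x45 R5=0xff  N=1 Z=0
after  5: R0=0x29 R1=0x17 R2=0xbf R3=0xcb R4=0x45 R5=0xff  N=0 Z=0
after  6: R0=0x29 R1=0x17 R2=0xbf R3=0xcb R4=0x45 R5=0x40  N=0 Z=0
after  7: R0=0x6e R1=0x17 R2=0xbf R3=0xcb R4=0x45 R5=0x40  N=0 Z=0
after  8: R0=0x6e R1=0x17 R2=0xbf R3=0xcb R4=0x45 R5=0x8b  N=1 Z=0
-- IRQ taken; context saved, return-PC = 9 --

SAVED = 0xcb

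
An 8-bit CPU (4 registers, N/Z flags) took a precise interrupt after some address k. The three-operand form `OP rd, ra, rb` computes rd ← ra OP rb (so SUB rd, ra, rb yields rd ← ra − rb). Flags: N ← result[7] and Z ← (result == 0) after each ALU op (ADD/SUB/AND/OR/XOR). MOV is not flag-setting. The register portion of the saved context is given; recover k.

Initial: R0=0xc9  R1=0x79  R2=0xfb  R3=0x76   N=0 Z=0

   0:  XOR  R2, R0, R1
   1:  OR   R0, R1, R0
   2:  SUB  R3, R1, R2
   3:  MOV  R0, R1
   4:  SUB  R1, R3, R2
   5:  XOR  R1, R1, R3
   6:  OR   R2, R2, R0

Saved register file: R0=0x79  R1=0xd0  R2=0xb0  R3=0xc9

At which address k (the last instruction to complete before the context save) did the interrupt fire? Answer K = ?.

K = 5

after  0: R0=0xc9 R1=0x79 R2=0xb0 R3=0x76  N=1 Z=0
after  1: R0=0xf9 R1=0x79 R2=0xb0 R3=0x76  N=1 Z=0
after  2: R0=0xf9 R1=0x79 R2=0xb0 R3=0xc9  N=1 Z=0
after  3: R0=0x79 R1=0x79 R2=0xb0 R3=0xc9  N=1 Z=0
after  4: R0=0x79 R1=0x19 R2=0xb0 R3=0xc9  N=0 Z=0
after  5: R0=0x79 R1=0xd0 R2=0xb0 R3=0xc9  N=1 Z=0
-- IRQ taken; context saved, return-PC = 6 --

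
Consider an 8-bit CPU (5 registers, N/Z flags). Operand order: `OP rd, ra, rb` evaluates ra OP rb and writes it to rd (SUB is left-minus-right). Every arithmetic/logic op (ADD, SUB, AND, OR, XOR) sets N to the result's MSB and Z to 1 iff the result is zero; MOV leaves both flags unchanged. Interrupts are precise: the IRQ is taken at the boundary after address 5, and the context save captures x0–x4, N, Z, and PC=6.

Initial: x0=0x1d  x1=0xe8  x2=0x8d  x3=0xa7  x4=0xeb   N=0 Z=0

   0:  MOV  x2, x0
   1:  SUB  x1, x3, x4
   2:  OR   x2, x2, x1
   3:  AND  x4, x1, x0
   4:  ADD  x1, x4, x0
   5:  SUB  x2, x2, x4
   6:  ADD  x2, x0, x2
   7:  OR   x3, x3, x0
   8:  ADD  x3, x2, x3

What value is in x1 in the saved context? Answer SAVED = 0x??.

after  0: x0=0x1d x1=0xe8 x2=0x1d x3=0xa7 x4=0xeb  N=0 Z=0
after  1: x0=0x1d x1=0xbc x2=0x1d x3=0xa7 x4=0xeb  N=1 Z=0
after  2: x0=0x1d x1=0xbc x2=0xbd x3=0xa7 x4=0xeb  N=1 Z=0
after  3: x0=0x1d x1=0xbc x2=0xbd x3=0xa7 x4=0x1c  N=0 Z=0
after  4: x0=0x1d x1=0x39 x2=0xbd x3=0xa7 x4=0x1c  N=0 Z=0
after  5: x0=0x1d x1=0x39 x2=0xa1 x3=0xa7 x4=0x1c  N=1 Z=0
-- IRQ taken; context saved, return-PC = 6 --

SAVED = 0x39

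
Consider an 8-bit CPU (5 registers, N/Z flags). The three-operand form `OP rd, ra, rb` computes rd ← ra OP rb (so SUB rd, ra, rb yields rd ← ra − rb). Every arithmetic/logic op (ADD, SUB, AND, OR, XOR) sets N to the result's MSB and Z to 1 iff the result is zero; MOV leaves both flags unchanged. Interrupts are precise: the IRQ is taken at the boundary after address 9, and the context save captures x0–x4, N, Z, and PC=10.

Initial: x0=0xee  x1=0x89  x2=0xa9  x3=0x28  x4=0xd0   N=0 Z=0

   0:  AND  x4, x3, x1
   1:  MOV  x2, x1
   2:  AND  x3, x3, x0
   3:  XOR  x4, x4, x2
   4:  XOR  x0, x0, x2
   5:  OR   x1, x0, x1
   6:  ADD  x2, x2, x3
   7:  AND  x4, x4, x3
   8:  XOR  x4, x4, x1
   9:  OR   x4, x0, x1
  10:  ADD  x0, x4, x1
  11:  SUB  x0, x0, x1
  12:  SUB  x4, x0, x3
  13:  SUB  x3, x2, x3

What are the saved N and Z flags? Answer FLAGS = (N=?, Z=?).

after  0: x0=0xee x1=0x89 x2=0xa9 x3=0x28 x4=0x08  N=0 Z=0
after  1: x0=0xee x1=0x89 x2=0x89 x3=0x28 x4=0x08  N=0 Z=0
after  2: x0=0xee x1=0x89 x2=0x89 x3=0x28 x4=0x08  N=0 Z=0
after  3: x0=0xee x1=0x89 x2=0x89 x3=0x28 x4=0x81  N=1 Z=0
after  4: x0=0x67 x1=0x89 x2=0x89 x3=0x28 x4=0x81  N=0 Z=0
after  5: x0=0x67 x1=0xef x2=0x89 x3=0x28 x4=0x81  N=1 Z=0
after  6: x0=0x67 x1=0xef x2=0xb1 x3=0x28 x4=0x81  N=1 Z=0
after  7: x0=0x67 x1=0xef x2=0xb1 x3=0x28 x4=0x00  N=0 Z=1
after  8: x0=0x67 x1=0xef x2=0xb1 x3=0x28 x4=0xef  N=1 Z=0
after  9: x0=0x67 x1=0xef x2=0xb1 x3=0x28 x4=0xef  N=1 Z=0
-- IRQ taken; context saved, return-PC = 10 --

FLAGS = (N=1, Z=0)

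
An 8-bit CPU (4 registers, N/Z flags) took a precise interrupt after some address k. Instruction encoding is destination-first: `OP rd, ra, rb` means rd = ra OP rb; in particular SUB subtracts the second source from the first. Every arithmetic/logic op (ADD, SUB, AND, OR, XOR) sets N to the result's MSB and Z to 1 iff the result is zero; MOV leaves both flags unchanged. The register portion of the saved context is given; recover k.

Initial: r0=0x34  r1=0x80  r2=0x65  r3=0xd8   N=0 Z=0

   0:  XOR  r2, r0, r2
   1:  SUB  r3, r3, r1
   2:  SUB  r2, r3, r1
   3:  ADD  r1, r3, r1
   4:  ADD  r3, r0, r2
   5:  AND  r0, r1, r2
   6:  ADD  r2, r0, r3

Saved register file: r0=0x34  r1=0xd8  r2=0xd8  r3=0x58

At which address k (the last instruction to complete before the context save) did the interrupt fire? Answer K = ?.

K = 3

after  0: r0=0x34 r1=0x80 r2=0x51 r3=0xd8  N=0 Z=0
after  1: r0=0x34 r1=0x80 r2=0x51 r3=0x58  N=0 Z=0
after  2: r0=0x34 r1=0x80 r2=0xd8 r3=0x58  N=1 Z=0
after  3: r0=0x34 r1=0xd8 r2=0xd8 r3=0x58  N=1 Z=0
-- IRQ taken; context saved, return-PC = 4 --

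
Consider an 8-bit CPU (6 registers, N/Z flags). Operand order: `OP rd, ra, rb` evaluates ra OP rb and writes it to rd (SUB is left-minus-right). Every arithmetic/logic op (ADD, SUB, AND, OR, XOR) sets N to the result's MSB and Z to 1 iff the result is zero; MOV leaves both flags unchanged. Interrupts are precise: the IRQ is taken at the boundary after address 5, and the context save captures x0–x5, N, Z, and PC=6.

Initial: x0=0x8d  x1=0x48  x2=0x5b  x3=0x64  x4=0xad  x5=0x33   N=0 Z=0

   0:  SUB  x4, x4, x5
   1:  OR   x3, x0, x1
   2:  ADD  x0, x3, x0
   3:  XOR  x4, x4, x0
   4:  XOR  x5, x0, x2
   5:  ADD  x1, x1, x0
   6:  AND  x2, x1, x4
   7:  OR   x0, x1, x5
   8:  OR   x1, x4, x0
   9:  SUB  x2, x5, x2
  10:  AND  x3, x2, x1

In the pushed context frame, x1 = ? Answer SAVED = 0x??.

after  0: x0=0x8d x1=0x48 x2=0x5b x3=0x64 x4=0x7a x5=0x33  N=0 Z=0
after  1: x0=0x8d x1=0x48 x2=0x5b x3=0xcd x4=0x7a x5=0x33  N=1 Z=0
after  2: x0=0x5a x1=0x48 x2=0x5b x3=0xcd x4=0x7a x5=0x33  N=0 Z=0
after  3: x0=0x5a x1=0x48 x2=0x5b x3=0xcd x4=0x20 x5=0x33  N=0 Z=0
after  4: x0=0x5a x1=0x48 x2=0x5b x3=0xcd x4=0x20 x5=0x01  N=0 Z=0
after  5: x0=0x5a x1=0xa2 x2=0x5b x3=0xcd x4=0x20 x5=0x01  N=1 Z=0
-- IRQ taken; context saved, return-PC = 6 --

SAVED = 0xa2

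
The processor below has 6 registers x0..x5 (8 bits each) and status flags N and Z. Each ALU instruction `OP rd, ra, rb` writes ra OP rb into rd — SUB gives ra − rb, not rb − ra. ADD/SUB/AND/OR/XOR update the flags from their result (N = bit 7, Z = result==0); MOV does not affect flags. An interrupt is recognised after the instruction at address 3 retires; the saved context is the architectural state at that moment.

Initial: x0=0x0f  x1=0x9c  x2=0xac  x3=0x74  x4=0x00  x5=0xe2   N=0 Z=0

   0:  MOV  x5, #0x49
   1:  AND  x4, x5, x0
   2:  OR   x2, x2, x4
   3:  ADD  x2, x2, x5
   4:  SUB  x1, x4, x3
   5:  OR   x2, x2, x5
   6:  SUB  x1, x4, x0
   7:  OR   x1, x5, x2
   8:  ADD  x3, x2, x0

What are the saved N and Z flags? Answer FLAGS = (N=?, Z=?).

after  0: x0=0x0f x1=0x9c x2=0xac x3=0x74 x4=0x00 x5=0x49  N=0 Z=0
after  1: x0=0x0f x1=0x9c x2=0xac x3=0x74 x4=0x09 x5=0x49  N=0 Z=0
after  2: x0=0x0f x1=0x9c x2=0xad x3=0x74 x4=0x09 x5=0x49  N=1 Z=0
after  3: x0=0x0f x1=0x9c x2=0xf6 x3=0x74 x4=0x09 x5=0x49  N=1 Z=0
-- IRQ taken; context saved, return-PC = 4 --

FLAGS = (N=1, Z=0)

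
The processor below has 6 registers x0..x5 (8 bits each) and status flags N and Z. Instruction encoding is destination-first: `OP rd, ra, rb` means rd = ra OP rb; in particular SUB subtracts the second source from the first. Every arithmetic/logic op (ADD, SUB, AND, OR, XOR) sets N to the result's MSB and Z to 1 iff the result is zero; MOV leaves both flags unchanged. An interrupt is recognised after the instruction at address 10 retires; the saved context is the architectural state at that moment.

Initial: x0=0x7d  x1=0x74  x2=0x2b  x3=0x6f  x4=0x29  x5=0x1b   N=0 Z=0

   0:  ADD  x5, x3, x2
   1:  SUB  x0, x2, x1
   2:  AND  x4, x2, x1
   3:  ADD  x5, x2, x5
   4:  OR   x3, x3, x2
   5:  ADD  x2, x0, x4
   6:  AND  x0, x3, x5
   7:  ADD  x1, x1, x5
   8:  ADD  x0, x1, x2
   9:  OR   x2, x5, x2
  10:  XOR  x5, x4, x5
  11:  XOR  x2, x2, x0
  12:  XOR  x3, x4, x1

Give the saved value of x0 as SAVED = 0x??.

after  0: x0=0x7d x1=0x74 x2=0x2b x3=0x6f x4=0x29 x5=0x9a  N=1 Z=0
after  1: x0=0xb7 x1=0x74 x2=0x2b x3=0x6f x4=0x29 x5=0x9a  N=1 Z=0
after  2: x0=0xb7 x1=0x74 x2=0x2b x3=0x6f x4=0x20 x5=0x9a  N=0 Z=0
after  3: x0=0xb7 x1=0x74 x2=0x2b x3=0x6f x4=0x20 x5=0xc5  N=1 Z=0
after  4: x0=0xb7 x1=0x74 x2=0x2b x3=0x6f x4=0x20 x5=0xc5  N=0 Z=0
after  5: x0=0xb7 x1=0x74 x2=0xd7 x3=0x6f x4=0x20 x5=0xc5  N=1 Z=0
after  6: x0=0x45 x1=0x74 x2=0xd7 x3=0x6f x4=0x20 x5=0xc5  N=0 Z=0
after  7: x0=0x45 x1=0x39 x2=0xd7 x3=0x6f x4=0x20 x5=0xc5  N=0 Z=0
after  8: x0=0x10 x1=0x39 x2=0xd7 x3=0x6f x4=0x20 x5=0xc5  N=0 Z=0
after  9: x0=0x10 x1=0x39 x2=0xd7 x3=0x6f x4=0x20 x5=0xc5  N=1 Z=0
after 10: x0=0x10 x1=0x39 x2=0xd7 x3=0x6f x4=0x20 x5=0xe5  N=1 Z=0
-- IRQ taken; context saved, return-PC = 11 --

SAVED = 0x10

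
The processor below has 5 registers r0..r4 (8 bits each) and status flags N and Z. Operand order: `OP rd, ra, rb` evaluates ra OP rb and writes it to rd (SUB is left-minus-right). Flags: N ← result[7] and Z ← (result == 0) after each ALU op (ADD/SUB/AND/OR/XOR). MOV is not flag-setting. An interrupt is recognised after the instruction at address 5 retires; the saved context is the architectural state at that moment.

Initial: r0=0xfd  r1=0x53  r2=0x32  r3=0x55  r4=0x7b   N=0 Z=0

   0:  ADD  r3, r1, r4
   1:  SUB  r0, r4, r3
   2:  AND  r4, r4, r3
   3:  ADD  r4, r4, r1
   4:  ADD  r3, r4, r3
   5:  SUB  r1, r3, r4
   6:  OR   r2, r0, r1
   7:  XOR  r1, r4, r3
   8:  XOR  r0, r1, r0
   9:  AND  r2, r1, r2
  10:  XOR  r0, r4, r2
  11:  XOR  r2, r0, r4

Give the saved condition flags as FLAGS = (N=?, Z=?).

FLAGS = (N=1, Z=0)

after  0: r0=0xfd r1=0x53 r2=0x32 r3=0xce r4=0x7b  N=1 Z=0
after  1: r0=0xad r1=0x53 r2=0x32 r3=0xce r4=0x7b  N=1 Z=0
after  2: r0=0xad r1=0x53 r2=0x32 r3=0xce r4=0x4a  N=0 Z=0
after  3: r0=0xad r1=0x53 r2=0x32 r3=0xce r4=0x9d  N=1 Z=0
after  4: r0=0xad r1=0x53 r2=0x32 r3=0x6b r4=0x9d  N=0 Z=0
after  5: r0=0xad r1=0xce r2=0x32 r3=0x6b r4=0x9d  N=1 Z=0
-- IRQ taken; context saved, return-PC = 6 --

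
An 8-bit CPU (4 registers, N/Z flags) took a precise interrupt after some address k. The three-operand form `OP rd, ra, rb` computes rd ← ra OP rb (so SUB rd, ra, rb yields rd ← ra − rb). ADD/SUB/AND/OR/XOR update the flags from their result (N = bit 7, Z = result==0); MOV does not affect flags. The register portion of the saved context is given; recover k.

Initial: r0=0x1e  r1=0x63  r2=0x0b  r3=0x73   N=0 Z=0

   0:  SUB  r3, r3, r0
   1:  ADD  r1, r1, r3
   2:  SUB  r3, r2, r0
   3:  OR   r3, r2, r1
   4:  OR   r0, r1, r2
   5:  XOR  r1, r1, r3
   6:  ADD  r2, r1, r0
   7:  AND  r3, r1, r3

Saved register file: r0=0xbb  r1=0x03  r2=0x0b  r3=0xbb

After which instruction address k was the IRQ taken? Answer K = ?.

K = 5

after  0: r0=0x1e r1=0x63 r2=0x0b r3=0x55  N=0 Z=0
after  1: r0=0x1e r1=0xb8 r2=0x0b r3=0x55  N=1 Z=0
after  2: r0=0x1e r1=0xb8 r2=0x0b r3=0xed  N=1 Z=0
after  3: r0=0x1e r1=0xb8 r2=0x0b r3=0xbb  N=1 Z=0
after  4: r0=0xbb r1=0xb8 r2=0x0b r3=0xbb  N=1 Z=0
after  5: r0=0xbb r1=0x03 r2=0x0b r3=0xbb  N=0 Z=0
-- IRQ taken; context saved, return-PC = 6 --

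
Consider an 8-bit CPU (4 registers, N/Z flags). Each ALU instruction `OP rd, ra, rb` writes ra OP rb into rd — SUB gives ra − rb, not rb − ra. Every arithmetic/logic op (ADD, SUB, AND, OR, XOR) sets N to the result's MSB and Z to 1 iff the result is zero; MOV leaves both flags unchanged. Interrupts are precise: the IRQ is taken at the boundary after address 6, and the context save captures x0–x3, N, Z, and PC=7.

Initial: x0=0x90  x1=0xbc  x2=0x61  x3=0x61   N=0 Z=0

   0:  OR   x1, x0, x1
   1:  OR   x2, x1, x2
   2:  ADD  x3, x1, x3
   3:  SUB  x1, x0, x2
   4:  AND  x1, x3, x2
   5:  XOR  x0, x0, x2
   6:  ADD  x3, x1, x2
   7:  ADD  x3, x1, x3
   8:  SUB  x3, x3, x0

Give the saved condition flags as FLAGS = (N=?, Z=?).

after  0: x0=0x90 x1=0xbc x2=0x61 x3=0x61  N=1 Z=0
after  1: x0=0x90 x1=0xbc x2=0xfd x3=0x61  N=1 Z=0
after  2: x0=0x90 x1=0xbc x2=0xfd x3=0x1d  N=0 Z=0
after  3: x0=0x90 x1=0x93 x2=0xfd x3=0x1d  N=1 Z=0
after  4: x0=0x90 x1=0x1d x2=0xfd x3=0x1d  N=0 Z=0
after  5: x0=0x6d x1=0x1d x2=0xfd x3=0x1d  N=0 Z=0
after  6: x0=0x6d x1=0x1d x2=0xfd x3=0x1a  N=0 Z=0
-- IRQ taken; context saved, return-PC = 7 --

FLAGS = (N=0, Z=0)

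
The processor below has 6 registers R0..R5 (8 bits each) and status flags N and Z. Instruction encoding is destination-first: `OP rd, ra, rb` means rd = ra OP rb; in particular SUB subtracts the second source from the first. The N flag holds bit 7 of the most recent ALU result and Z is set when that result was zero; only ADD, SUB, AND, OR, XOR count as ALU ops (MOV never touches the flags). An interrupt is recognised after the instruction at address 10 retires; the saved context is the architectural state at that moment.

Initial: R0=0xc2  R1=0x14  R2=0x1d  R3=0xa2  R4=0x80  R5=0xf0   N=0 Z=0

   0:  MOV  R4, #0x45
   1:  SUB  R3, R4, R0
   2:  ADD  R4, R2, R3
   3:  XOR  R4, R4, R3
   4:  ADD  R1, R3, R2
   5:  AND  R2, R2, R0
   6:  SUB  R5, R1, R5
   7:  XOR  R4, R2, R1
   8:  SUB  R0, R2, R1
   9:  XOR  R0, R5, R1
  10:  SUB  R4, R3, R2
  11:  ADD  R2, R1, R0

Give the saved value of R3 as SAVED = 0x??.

SAVED = 0x83

after  0: R0=0xc2 R1=0x14 R2=0x1d R3=0xa2 R4=0x45 R5=0xf0  N=0 Z=0
after  1: R0=0xc2 R1=0x14 R2=0x1d R3=0x83 R4=0x45 R5=0xf0  N=1 Z=0
after  2: R0=0xc2 R1=0x14 R2=0x1d R3=0x83 R4=0xa0 R5=0xf0  N=1 Z=0
after  3: R0=0xc2 R1=0x14 R2=0x1d R3=0x83 R4=0x23 R5=0xf0  N=0 Z=0
after  4: R0=0xc2 R1=0xa0 R2=0x1d R3=0x83 R4=0x23 R5=0xf0  N=1 Z=0
after  5: R0=0xc2 R1=0xa0 R2=0x00 R3=0x83 R4=0x23 R5=0xf0  N=0 Z=1
after  6: R0=0xc2 R1=0xa0 R2=0x00 R3=0x83 R4=0x23 R5=0xb0  N=1 Z=0
after  7: R0=0xc2 R1=0xa0 R2=0x00 R3=0x83 R4=0xa0 R5=0xb0  N=1 Z=0
after  8: R0=0x60 R1=0xa0 R2=0x00 R3=0x83 R4=0xa0 R5=0xb0  N=0 Z=0
after  9: R0=0x10 R1=0xa0 R2=0x00 R3=0x83 R4=0xa0 R5=0xb0  N=0 Z=0
after 10: R0=0x10 R1=0xa0 R2=0x00 R3=0x83 R4=0x83 R5=0xb0  N=1 Z=0
-- IRQ taken; context saved, return-PC = 11 --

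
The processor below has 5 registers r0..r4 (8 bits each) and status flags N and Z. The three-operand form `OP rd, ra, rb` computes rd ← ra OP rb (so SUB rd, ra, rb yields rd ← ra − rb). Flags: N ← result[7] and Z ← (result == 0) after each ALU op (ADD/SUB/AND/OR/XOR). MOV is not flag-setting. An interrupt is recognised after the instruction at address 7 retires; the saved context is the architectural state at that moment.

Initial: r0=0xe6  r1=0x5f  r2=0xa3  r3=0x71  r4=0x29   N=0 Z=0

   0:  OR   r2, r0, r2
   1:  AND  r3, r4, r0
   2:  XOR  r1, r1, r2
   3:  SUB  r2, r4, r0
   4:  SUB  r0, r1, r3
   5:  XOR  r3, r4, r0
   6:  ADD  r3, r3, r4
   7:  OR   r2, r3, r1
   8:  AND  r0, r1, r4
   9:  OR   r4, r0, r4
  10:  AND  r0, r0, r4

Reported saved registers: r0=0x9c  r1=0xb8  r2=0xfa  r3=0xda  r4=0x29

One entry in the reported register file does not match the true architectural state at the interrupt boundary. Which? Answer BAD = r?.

after  0: r0=0xe6 r1=0x5f r2=0xe7 r3=0x71 r4=0x29  N=1 Z=0
after  1: r0=0xe6 r1=0x5f r2=0xe7 r3=0x20 r4=0x29  N=0 Z=0
after  2: r0=0xe6 r1=0xb8 r2=0xe7 r3=0x20 r4=0x29  N=1 Z=0
after  3: r0=0xe6 r1=0xb8 r2=0x43 r3=0x20 r4=0x29  N=0 Z=0
after  4: r0=0x98 r1=0xb8 r2=0x43 r3=0x20 r4=0x29  N=1 Z=0
after  5: r0=0x98 r1=0xb8 r2=0x43 r3=0xb1 r4=0x29  N=1 Z=0
after  6: r0=0x98 r1=0xb8 r2=0x43 r3=0xda r4=0x29  N=1 Z=0
after  7: r0=0x98 r1=0xb8 r2=0xfa r3=0xda r4=0x29  N=1 Z=0
-- IRQ taken; context saved, return-PC = 8 --
mismatch: r0: reported 0x9c vs actual 0x98

BAD = r0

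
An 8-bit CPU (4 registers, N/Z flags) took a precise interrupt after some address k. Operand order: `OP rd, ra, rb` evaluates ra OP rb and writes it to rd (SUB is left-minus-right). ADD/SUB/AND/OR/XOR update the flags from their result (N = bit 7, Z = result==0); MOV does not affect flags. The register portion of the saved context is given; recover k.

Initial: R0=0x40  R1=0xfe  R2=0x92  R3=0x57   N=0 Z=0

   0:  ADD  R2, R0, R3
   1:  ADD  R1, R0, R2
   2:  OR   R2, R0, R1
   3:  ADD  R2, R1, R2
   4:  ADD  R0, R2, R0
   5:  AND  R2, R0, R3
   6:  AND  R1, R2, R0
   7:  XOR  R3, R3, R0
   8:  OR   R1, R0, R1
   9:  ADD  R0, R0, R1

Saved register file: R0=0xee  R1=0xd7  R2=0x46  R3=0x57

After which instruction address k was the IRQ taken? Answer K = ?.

after  0: R0=0x40 R1=0xfe R2=0x97 R3=0x57  N=1 Z=0
after  1: R0=0x40 R1=0xd7 R2=0x97 R3=0x57  N=1 Z=0
after  2: R0=0x40 R1=0xd7 R2=0xd7 R3=0x57  N=1 Z=0
after  3: R0=0x40 R1=0xd7 R2=0xae R3=0x57  N=1 Z=0
after  4: R0=0xee R1=0xd7 R2=0xae R3=0x57  N=1 Z=0
after  5: R0=0xee R1=0xd7 R2=0x46 R3=0x57  N=0 Z=0
-- IRQ taken; context saved, return-PC = 6 --

K = 5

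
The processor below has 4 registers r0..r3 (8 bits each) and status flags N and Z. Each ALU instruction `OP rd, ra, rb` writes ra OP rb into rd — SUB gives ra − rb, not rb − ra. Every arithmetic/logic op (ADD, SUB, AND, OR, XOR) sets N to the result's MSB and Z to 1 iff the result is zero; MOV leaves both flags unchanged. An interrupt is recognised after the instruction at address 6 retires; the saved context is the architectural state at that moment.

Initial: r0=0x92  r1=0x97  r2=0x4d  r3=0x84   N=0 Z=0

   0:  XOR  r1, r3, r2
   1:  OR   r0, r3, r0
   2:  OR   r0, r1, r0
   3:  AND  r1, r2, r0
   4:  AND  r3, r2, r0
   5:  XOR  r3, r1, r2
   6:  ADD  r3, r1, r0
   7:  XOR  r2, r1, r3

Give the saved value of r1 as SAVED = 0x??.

SAVED = 0x4d

after  0: r0=0x92 r1=0xc9 r2=0x4d r3=0x84  N=1 Z=0
after  1: r0=0x96 r1=0xc9 r2=0x4d r3=0x84  N=1 Z=0
after  2: r0=0xdf r1=0xc9 r2=0x4d r3=0x84  N=1 Z=0
after  3: r0=0xdf r1=0x4d r2=0x4d r3=0x84  N=0 Z=0
after  4: r0=0xdf r1=0x4d r2=0x4d r3=0x4d  N=0 Z=0
after  5: r0=0xdf r1=0x4d r2=0x4d r3=0x00  N=0 Z=1
after  6: r0=0xdf r1=0x4d r2=0x4d r3=0x2c  N=0 Z=0
-- IRQ taken; context saved, return-PC = 7 --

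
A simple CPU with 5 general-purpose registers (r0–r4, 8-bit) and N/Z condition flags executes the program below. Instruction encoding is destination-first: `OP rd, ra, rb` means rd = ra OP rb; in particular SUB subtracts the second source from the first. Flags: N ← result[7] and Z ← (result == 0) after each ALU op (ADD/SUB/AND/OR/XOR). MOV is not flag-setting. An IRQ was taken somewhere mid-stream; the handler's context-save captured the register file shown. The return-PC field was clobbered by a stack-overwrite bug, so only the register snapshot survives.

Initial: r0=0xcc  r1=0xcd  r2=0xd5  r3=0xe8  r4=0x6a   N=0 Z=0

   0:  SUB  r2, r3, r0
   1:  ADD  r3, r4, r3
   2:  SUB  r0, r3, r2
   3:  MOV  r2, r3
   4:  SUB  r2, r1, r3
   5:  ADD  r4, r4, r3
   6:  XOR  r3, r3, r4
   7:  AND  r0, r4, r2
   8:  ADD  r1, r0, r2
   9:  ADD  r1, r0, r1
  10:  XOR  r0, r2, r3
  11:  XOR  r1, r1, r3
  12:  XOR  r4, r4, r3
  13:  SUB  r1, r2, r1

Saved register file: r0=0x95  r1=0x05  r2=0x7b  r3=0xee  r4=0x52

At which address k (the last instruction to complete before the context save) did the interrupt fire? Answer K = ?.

after  0: r0=0xcc r1=0xcd r2=0x1c r3=0xe8 r4=0x6a  N=0 Z=0
after  1: r0=0xcc r1=0xcd r2=0x1c r3=0x52 r4=0x6a  N=0 Z=0
after  2: r0=0x36 r1=0xcd r2=0x1c r3=0x52 r4=0x6a  N=0 Z=0
after  3: r0=0x36 r1=0xcd r2=0x52 r3=0x52 r4=0x6a  N=0 Z=0
after  4: r0=0x36 r1=0xcd r2=0x7b r3=0x52 r4=0x6a  N=0 Z=0
after  5: r0=0x36 r1=0xcd r2=0x7b r3=0x52 r4=0xbc  N=1 Z=0
after  6: r0=0x36 r1=0xcd r2=0x7b r3=0xee r4=0xbc  N=1 Z=0
after  7: r0=0x38 r1=0xcd r2=0x7b r3=0xee r4=0xbc  N=0 Z=0
after  8: r0=0x38 r1=0xb3 r2=0x7b r3=0xee r4=0xbc  N=1 Z=0
after  9: r0=0x38 r1=0xeb r2=0x7b r3=0xee r4=0xbc  N=1 Z=0
after 10: r0=0x95 r1=0xeb r2=0x7b r3=0xee r4=0xbc  N=1 Z=0
after 11: r0=0x95 r1=0x05 r2=0x7b r3=0xee r4=0xbc  N=0 Z=0
after 12: r0=0x95 r1=0x05 r2=0x7b r3=0xee r4=0x52  N=0 Z=0
-- IRQ taken; context saved, return-PC = 13 --

K = 12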